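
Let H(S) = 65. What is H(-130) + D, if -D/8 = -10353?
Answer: 82889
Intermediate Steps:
D = 82824 (D = -8*(-10353) = 82824)
H(-130) + D = 65 + 82824 = 82889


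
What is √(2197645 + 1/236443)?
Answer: 4*√7678749124049378/236443 ≈ 1482.4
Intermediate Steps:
√(2197645 + 1/236443) = √(519617776736/236443) = 4*√7678749124049378/236443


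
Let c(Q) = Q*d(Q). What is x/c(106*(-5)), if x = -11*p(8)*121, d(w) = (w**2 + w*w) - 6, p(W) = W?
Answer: 2662/74437705 ≈ 3.5761e-5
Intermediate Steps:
d(w) = -6 + 2*w**2 (d(w) = (w**2 + w**2) - 6 = 2*w**2 - 6 = -6 + 2*w**2)
c(Q) = Q*(-6 + 2*Q**2)
x = -10648 (x = -11*8*121 = -88*121 = -10648)
x/c(106*(-5)) = -10648*(-1/(1060*(-3 + (106*(-5))**2))) = -10648*(-1/(1060*(-3 + (-530)**2))) = -10648*(-1/(1060*(-3 + 280900))) = -10648/(2*(-530)*280897) = -10648/(-297750820) = -10648*(-1/297750820) = 2662/74437705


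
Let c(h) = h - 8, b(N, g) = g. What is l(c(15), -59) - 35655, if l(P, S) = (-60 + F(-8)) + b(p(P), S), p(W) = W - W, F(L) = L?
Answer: -35782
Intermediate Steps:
p(W) = 0
c(h) = -8 + h
l(P, S) = -68 + S (l(P, S) = (-60 - 8) + S = -68 + S)
l(c(15), -59) - 35655 = (-68 - 59) - 35655 = -127 - 35655 = -35782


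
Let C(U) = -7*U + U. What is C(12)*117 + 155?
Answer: -8269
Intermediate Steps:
C(U) = -6*U
C(12)*117 + 155 = -6*12*117 + 155 = -72*117 + 155 = -8424 + 155 = -8269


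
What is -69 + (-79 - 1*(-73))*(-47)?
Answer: 213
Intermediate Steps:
-69 + (-79 - 1*(-73))*(-47) = -69 + (-79 + 73)*(-47) = -69 - 6*(-47) = -69 + 282 = 213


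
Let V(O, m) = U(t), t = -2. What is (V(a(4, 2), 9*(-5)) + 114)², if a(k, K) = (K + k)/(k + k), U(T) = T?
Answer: 12544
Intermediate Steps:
a(k, K) = (K + k)/(2*k) (a(k, K) = (K + k)/((2*k)) = (K + k)*(1/(2*k)) = (K + k)/(2*k))
V(O, m) = -2
(V(a(4, 2), 9*(-5)) + 114)² = (-2 + 114)² = 112² = 12544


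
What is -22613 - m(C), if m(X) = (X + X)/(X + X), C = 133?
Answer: -22614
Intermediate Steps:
m(X) = 1 (m(X) = (2*X)/((2*X)) = (2*X)*(1/(2*X)) = 1)
-22613 - m(C) = -22613 - 1*1 = -22613 - 1 = -22614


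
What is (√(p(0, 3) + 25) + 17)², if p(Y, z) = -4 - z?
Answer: 307 + 102*√2 ≈ 451.25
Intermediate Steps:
(√(p(0, 3) + 25) + 17)² = (√((-4 - 1*3) + 25) + 17)² = (√((-4 - 3) + 25) + 17)² = (√(-7 + 25) + 17)² = (√18 + 17)² = (3*√2 + 17)² = (17 + 3*√2)²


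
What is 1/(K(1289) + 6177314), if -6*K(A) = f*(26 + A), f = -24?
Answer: 1/6182574 ≈ 1.6174e-7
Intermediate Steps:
K(A) = 104 + 4*A (K(A) = -(-4)*(26 + A) = -(-624 - 24*A)/6 = 104 + 4*A)
1/(K(1289) + 6177314) = 1/((104 + 4*1289) + 6177314) = 1/((104 + 5156) + 6177314) = 1/(5260 + 6177314) = 1/6182574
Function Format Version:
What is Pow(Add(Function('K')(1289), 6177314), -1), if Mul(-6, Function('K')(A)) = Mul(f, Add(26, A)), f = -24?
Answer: Rational(1, 6182574) ≈ 1.6174e-7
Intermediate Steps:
Function('K')(A) = Add(104, Mul(4, A)) (Function('K')(A) = Mul(Rational(-1, 6), Mul(-24, Add(26, A))) = Mul(Rational(-1, 6), Add(-624, Mul(-24, A))) = Add(104, Mul(4, A)))
Pow(Add(Function('K')(1289), 6177314), -1) = Pow(Add(Add(104, Mul(4, 1289)), 6177314), -1) = Pow(Add(Add(104, 5156), 6177314), -1) = Pow(Add(5260, 6177314), -1) = Pow(6182574, -1) = Rational(1, 6182574)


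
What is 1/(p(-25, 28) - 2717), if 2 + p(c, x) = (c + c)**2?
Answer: -1/219 ≈ -0.0045662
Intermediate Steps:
p(c, x) = -2 + 4*c**2 (p(c, x) = -2 + (c + c)**2 = -2 + (2*c)**2 = -2 + 4*c**2)
1/(p(-25, 28) - 2717) = 1/((-2 + 4*(-25)**2) - 2717) = 1/((-2 + 4*625) - 2717) = 1/((-2 + 2500) - 2717) = 1/(2498 - 2717) = 1/(-219) = -1/219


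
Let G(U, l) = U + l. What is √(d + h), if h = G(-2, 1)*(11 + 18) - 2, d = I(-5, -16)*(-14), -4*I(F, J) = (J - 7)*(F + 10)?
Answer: 17*I*√6/2 ≈ 20.821*I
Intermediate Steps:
I(F, J) = -(-7 + J)*(10 + F)/4 (I(F, J) = -(J - 7)*(F + 10)/4 = -(-7 + J)*(10 + F)/4)
d = -805/2 (d = (35/2 - 5/2*(-16) + (7/4)*(-5) - ¼*(-5)*(-16))*(-14) = (35/2 + 40 - 35/4 - 20)*(-14) = (115/4)*(-14) = -805/2 ≈ -402.50)
h = -31 (h = (-2 + 1)*(11 + 18) - 2 = -1*29 - 2 = -29 - 2 = -31)
√(d + h) = √(-805/2 - 31) = √(-867/2) = 17*I*√6/2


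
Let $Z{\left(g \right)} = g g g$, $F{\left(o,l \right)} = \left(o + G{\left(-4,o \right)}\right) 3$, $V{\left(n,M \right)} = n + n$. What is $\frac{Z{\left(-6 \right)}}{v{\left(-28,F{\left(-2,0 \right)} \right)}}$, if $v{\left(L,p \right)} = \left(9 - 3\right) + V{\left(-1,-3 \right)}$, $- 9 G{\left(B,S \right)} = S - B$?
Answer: $-54$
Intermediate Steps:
$V{\left(n,M \right)} = 2 n$
$G{\left(B,S \right)} = - \frac{S}{9} + \frac{B}{9}$ ($G{\left(B,S \right)} = - \frac{S - B}{9} = - \frac{S}{9} + \frac{B}{9}$)
$F{\left(o,l \right)} = - \frac{4}{3} + \frac{8 o}{3}$ ($F{\left(o,l \right)} = \left(o - \left(\frac{4}{9} + \frac{o}{9}\right)\right) 3 = \left(- \frac{4}{9} + \frac{8 o}{9}\right) 3 = - \frac{4}{3} + \frac{8 o}{3}$)
$v{\left(L,p \right)} = 4$ ($v{\left(L,p \right)} = \left(9 - 3\right) + 2 \left(-1\right) = 6 - 2 = 4$)
$Z{\left(g \right)} = g^{3}$ ($Z{\left(g \right)} = g^{2} g = g^{3}$)
$\frac{Z{\left(-6 \right)}}{v{\left(-28,F{\left(-2,0 \right)} \right)}} = \frac{\left(-6\right)^{3}}{4} = \left(-216\right) \frac{1}{4} = -54$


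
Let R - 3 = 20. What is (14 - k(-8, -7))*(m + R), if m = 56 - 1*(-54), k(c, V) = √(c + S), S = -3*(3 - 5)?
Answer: 1862 - 133*I*√2 ≈ 1862.0 - 188.09*I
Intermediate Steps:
R = 23 (R = 3 + 20 = 23)
S = 6 (S = -3*(-2) = 6)
k(c, V) = √(6 + c) (k(c, V) = √(c + 6) = √(6 + c))
m = 110 (m = 56 + 54 = 110)
(14 - k(-8, -7))*(m + R) = (14 - √(6 - 8))*(110 + 23) = (14 - √(-2))*133 = (14 - I*√2)*133 = 1862 - 133*I*√2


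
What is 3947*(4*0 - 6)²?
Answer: 142092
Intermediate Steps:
3947*(4*0 - 6)² = 3947*(0 - 6)² = 3947*(-6)² = 3947*36 = 142092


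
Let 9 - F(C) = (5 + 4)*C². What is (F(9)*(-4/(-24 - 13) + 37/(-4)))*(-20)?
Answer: -4870800/37 ≈ -1.3164e+5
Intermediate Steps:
F(C) = 9 - 9*C² (F(C) = 9 - (5 + 4)*C² = 9 - 9*C²)
(F(9)*(-4/(-24 - 13) + 37/(-4)))*(-20) = ((9 - 9*9²)*(-4/(-24 - 13) + 37/(-4)))*(-20) = ((9 - 9*81)*(-4/(-37) + 37*(-¼)))*(-20) = ((9 - 729)*(-4*(-1/37) - 37/4))*(-20) = -720*(4/37 - 37/4)*(-20) = -720*(-1353/148)*(-20) = (243540/37)*(-20) = -4870800/37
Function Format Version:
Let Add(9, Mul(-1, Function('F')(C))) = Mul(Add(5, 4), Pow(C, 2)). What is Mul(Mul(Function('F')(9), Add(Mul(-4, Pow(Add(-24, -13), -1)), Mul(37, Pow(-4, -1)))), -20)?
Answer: Rational(-4870800, 37) ≈ -1.3164e+5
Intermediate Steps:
Function('F')(C) = Add(9, Mul(-9, Pow(C, 2))) (Function('F')(C) = Add(9, Mul(-1, Mul(Add(5, 4), Pow(C, 2)))) = Add(9, Mul(-1, Mul(9, Pow(C, 2)))) = Add(9, Mul(-9, Pow(C, 2))))
Mul(Mul(Function('F')(9), Add(Mul(-4, Pow(Add(-24, -13), -1)), Mul(37, Pow(-4, -1)))), -20) = Mul(Mul(Add(9, Mul(-9, Pow(9, 2))), Add(Mul(-4, Pow(Add(-24, -13), -1)), Mul(37, Pow(-4, -1)))), -20) = Mul(Mul(Add(9, Mul(-9, 81)), Add(Mul(-4, Pow(-37, -1)), Mul(37, Rational(-1, 4)))), -20) = Mul(Mul(Add(9, -729), Add(Mul(-4, Rational(-1, 37)), Rational(-37, 4))), -20) = Mul(Mul(-720, Add(Rational(4, 37), Rational(-37, 4))), -20) = Mul(Mul(-720, Rational(-1353, 148)), -20) = Mul(Rational(243540, 37), -20) = Rational(-4870800, 37)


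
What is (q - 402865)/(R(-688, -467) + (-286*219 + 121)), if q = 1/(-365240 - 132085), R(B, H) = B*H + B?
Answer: -200354836126/128357095875 ≈ -1.5609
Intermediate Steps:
R(B, H) = B + B*H
q = -1/497325 (q = 1/(-497325) = -1/497325 ≈ -2.0108e-6)
(q - 402865)/(R(-688, -467) + (-286*219 + 121)) = (-1/497325 - 402865)/(-688*(1 - 467) + (-286*219 + 121)) = -200354836126/(497325*(-688*(-466) + (-62634 + 121))) = -200354836126/(497325*(320608 - 62513)) = -200354836126/497325/258095 = -200354836126/497325*1/258095 = -200354836126/128357095875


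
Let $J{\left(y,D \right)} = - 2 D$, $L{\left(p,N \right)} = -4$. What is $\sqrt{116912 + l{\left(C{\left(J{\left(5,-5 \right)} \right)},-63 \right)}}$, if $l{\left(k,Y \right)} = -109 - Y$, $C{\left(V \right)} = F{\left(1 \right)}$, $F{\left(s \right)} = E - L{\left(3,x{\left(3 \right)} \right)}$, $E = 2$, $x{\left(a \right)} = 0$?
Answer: $\sqrt{116866} \approx 341.86$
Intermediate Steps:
$F{\left(s \right)} = 6$ ($F{\left(s \right)} = 2 - -4 = 2 + 4 = 6$)
$C{\left(V \right)} = 6$
$\sqrt{116912 + l{\left(C{\left(J{\left(5,-5 \right)} \right)},-63 \right)}} = \sqrt{116912 - 46} = \sqrt{116866}$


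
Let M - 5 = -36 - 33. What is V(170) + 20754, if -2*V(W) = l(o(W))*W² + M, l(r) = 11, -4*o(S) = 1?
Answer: -138164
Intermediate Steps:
o(S) = -¼ (o(S) = -¼*1 = -¼)
M = -64 (M = 5 + (-36 - 33) = 5 - 69 = -64)
V(W) = 32 - 11*W²/2 (V(W) = -(11*W² - 64)/2 = -(-64 + 11*W²)/2 = 32 - 11*W²/2)
V(170) + 20754 = (32 - 11/2*170²) + 20754 = (32 - 11/2*28900) + 20754 = (32 - 158950) + 20754 = -158918 + 20754 = -138164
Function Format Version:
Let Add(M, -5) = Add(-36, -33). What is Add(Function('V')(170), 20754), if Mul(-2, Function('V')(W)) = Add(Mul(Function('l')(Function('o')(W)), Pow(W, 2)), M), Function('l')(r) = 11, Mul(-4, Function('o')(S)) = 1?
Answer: -138164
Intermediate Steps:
Function('o')(S) = Rational(-1, 4) (Function('o')(S) = Mul(Rational(-1, 4), 1) = Rational(-1, 4))
M = -64 (M = Add(5, Add(-36, -33)) = Add(5, -69) = -64)
Function('V')(W) = Add(32, Mul(Rational(-11, 2), Pow(W, 2))) (Function('V')(W) = Mul(Rational(-1, 2), Add(Mul(11, Pow(W, 2)), -64)) = Mul(Rational(-1, 2), Add(-64, Mul(11, Pow(W, 2)))) = Add(32, Mul(Rational(-11, 2), Pow(W, 2))))
Add(Function('V')(170), 20754) = Add(Add(32, Mul(Rational(-11, 2), Pow(170, 2))), 20754) = Add(Add(32, Mul(Rational(-11, 2), 28900)), 20754) = Add(Add(32, -158950), 20754) = Add(-158918, 20754) = -138164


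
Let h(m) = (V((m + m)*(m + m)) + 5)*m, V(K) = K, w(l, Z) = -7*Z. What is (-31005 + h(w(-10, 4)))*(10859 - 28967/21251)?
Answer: -27446696822826/21251 ≈ -1.2915e+9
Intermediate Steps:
h(m) = m*(5 + 4*m²) (h(m) = ((m + m)*(m + m) + 5)*m = ((2*m)*(2*m) + 5)*m = (4*m² + 5)*m = (5 + 4*m²)*m = m*(5 + 4*m²))
(-31005 + h(w(-10, 4)))*(10859 - 28967/21251) = (-31005 + (-7*4)*(5 + 4*(-7*4)²))*(10859 - 28967/21251) = (-31005 - 28*(5 + 4*(-28)²))*(10859 - 28967*1/21251) = (-31005 - 28*(5 + 4*784))*(10859 - 28967/21251) = (-31005 - 28*(5 + 3136))*(230735642/21251) = (-31005 - 28*3141)*(230735642/21251) = (-31005 - 87948)*(230735642/21251) = -118953*230735642/21251 = -27446696822826/21251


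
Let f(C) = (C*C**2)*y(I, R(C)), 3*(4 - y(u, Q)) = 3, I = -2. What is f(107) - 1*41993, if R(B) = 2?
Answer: 3633136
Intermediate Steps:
y(u, Q) = 3 (y(u, Q) = 4 - 1/3*3 = 4 - 1 = 3)
f(C) = 3*C**3 (f(C) = (C*C**2)*3 = C**3*3 = 3*C**3)
f(107) - 1*41993 = 3*107**3 - 1*41993 = 3*1225043 - 41993 = 3675129 - 41993 = 3633136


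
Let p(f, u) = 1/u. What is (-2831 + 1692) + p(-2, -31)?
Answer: -35310/31 ≈ -1139.0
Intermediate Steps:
(-2831 + 1692) + p(-2, -31) = (-2831 + 1692) + 1/(-31) = -1139 - 1/31 = -35310/31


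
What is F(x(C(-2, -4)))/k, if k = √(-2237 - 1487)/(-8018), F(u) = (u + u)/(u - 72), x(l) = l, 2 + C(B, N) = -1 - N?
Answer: -422*I*√19/497 ≈ -3.7011*I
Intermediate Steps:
C(B, N) = -3 - N (C(B, N) = -2 + (-1 - N) = -3 - N)
F(u) = 2*u/(-72 + u) (F(u) = (2*u)/(-72 + u) = 2*u/(-72 + u))
k = -7*I*√19/4009 (k = √(-3724)*(-1/8018) = (14*I*√19)*(-1/8018) = -7*I*√19/4009 ≈ -0.0076109*I)
F(x(C(-2, -4)))/k = (2*(-3 - 1*(-4))/(-72 + (-3 - 1*(-4))))/((-7*I*√19/4009)) = (2*(-3 + 4)/(-72 + (-3 + 4)))*(211*I*√19/7) = (2*1/(-72 + 1))*(211*I*√19/7) = (2*1/(-71))*(211*I*√19/7) = (2*1*(-1/71))*(211*I*√19/7) = -422*I*√19/497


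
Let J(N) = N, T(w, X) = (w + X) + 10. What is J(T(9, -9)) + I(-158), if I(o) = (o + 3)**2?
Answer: 24035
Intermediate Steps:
T(w, X) = 10 + X + w (T(w, X) = (X + w) + 10 = 10 + X + w)
I(o) = (3 + o)**2
J(T(9, -9)) + I(-158) = (10 - 9 + 9) + (3 - 158)**2 = 10 + (-155)**2 = 10 + 24025 = 24035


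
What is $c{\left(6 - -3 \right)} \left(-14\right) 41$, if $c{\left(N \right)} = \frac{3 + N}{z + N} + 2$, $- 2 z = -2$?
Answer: $- \frac{9184}{5} \approx -1836.8$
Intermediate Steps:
$z = 1$ ($z = \left(- \frac{1}{2}\right) \left(-2\right) = 1$)
$c{\left(N \right)} = 2 + \frac{3 + N}{1 + N}$ ($c{\left(N \right)} = \frac{3 + N}{1 + N} + 2 = 2 + \frac{3 + N}{1 + N}$)
$c{\left(6 - -3 \right)} \left(-14\right) 41 = \frac{5 + 3 \left(6 - -3\right)}{1 + \left(6 - -3\right)} \left(-14\right) 41 = \frac{5 + 3 \left(6 + 3\right)}{1 + \left(6 + 3\right)} \left(-14\right) 41 = \frac{5 + 3 \cdot 9}{1 + 9} \left(-14\right) 41 = \frac{5 + 27}{10} \left(-14\right) 41 = \frac{1}{10} \cdot 32 \left(-14\right) 41 = \frac{16}{5} \left(-14\right) 41 = \left(- \frac{224}{5}\right) 41 = - \frac{9184}{5}$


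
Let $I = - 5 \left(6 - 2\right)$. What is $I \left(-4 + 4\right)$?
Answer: $0$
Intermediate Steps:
$I = -20$ ($I = \left(-5\right) 4 = -20$)
$I \left(-4 + 4\right) = - 20 \left(-4 + 4\right) = \left(-20\right) 0 = 0$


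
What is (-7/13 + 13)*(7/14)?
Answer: 81/13 ≈ 6.2308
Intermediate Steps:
(-7/13 + 13)*(7/14) = (-7*1/13 + 13)*(7*(1/14)) = (-7/13 + 13)*(1/2) = (162/13)*(1/2) = 81/13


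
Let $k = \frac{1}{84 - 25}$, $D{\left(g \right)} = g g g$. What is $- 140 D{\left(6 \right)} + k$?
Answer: $- \frac{1784159}{59} \approx -30240.0$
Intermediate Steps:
$D{\left(g \right)} = g^{3}$ ($D{\left(g \right)} = g^{2} g = g^{3}$)
$k = \frac{1}{59} \approx 0.016949$
$- 140 D{\left(6 \right)} + k = - 140 \cdot 6^{3} + \frac{1}{59} = \left(-140\right) 216 + \frac{1}{59} = -30240 + \frac{1}{59} = - \frac{1784159}{59}$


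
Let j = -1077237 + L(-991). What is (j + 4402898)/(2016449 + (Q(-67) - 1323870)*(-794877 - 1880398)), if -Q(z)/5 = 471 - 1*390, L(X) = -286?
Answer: 3325375/3542801817074 ≈ 9.3863e-7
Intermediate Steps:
Q(z) = -405 (Q(z) = -5*(471 - 1*390) = -5*(471 - 390) = -5*81 = -405)
j = -1077523 (j = -1077237 - 286 = -1077523)
(j + 4402898)/(2016449 + (Q(-67) - 1323870)*(-794877 - 1880398)) = (-1077523 + 4402898)/(2016449 + (-405 - 1323870)*(-794877 - 1880398)) = 3325375/(2016449 - 1324275*(-2675275)) = 3325375/(2016449 + 3542799800625) = 3325375/3542801817074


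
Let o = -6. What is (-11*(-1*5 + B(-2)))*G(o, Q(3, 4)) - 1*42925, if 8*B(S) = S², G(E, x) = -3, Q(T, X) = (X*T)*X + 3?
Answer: -86147/2 ≈ -43074.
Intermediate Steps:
Q(T, X) = 3 + T*X² (Q(T, X) = (T*X)*X + 3 = T*X² + 3 = 3 + T*X²)
B(S) = S²/8
(-11*(-1*5 + B(-2)))*G(o, Q(3, 4)) - 1*42925 = -11*(-1*5 + (⅛)*(-2)²)*(-3) - 1*42925 = -11*(-5 + (⅛)*4)*(-3) - 42925 = -11*(-5 + ½)*(-3) - 42925 = -11*(-9/2)*(-3) - 42925 = (99/2)*(-3) - 42925 = -297/2 - 42925 = -86147/2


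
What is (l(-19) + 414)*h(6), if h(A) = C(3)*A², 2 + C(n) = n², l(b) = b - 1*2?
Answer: 99036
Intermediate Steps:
l(b) = -2 + b (l(b) = b - 2 = -2 + b)
C(n) = -2 + n²
h(A) = 7*A² (h(A) = (-2 + 3²)*A² = (-2 + 9)*A² = 7*A²)
(l(-19) + 414)*h(6) = ((-2 - 19) + 414)*(7*6²) = (-21 + 414)*(7*36) = 393*252 = 99036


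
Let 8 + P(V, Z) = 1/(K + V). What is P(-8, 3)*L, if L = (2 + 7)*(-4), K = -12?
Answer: 1449/5 ≈ 289.80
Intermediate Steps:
L = -36 (L = 9*(-4) = -36)
P(V, Z) = -8 + 1/(-12 + V)
P(-8, 3)*L = ((97 - 8*(-8))/(-12 - 8))*(-36) = ((97 + 64)/(-20))*(-36) = -1/20*161*(-36) = -161/20*(-36) = 1449/5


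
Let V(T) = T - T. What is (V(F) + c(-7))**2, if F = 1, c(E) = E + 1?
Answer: 36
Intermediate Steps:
c(E) = 1 + E
V(T) = 0
(V(F) + c(-7))**2 = (0 + (1 - 7))**2 = (0 - 6)**2 = (-6)**2 = 36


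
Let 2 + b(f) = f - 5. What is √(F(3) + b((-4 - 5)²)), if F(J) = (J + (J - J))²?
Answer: √83 ≈ 9.1104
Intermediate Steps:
b(f) = -7 + f (b(f) = -2 + (f - 5) = -2 + (-5 + f) = -7 + f)
F(J) = J² (F(J) = (J + 0)² = J²)
√(F(3) + b((-4 - 5)²)) = √(3² + (-7 + (-4 - 5)²)) = √(9 + (-7 + (-9)²)) = √(9 + (-7 + 81)) = √(9 + 74) = √83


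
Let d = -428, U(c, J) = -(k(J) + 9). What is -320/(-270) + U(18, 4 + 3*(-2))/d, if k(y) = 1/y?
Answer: 27851/23112 ≈ 1.2050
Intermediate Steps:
U(c, J) = -9 - 1/J (U(c, J) = -(1/J + 9) = -(9 + 1/J) = -9 - 1/J)
-320/(-270) + U(18, 4 + 3*(-2))/d = -320/(-270) + (-9 - 1/(4 + 3*(-2)))/(-428) = -320*(-1/270) + (-9 - 1/(4 - 6))*(-1/428) = 32/27 + (-9 - 1/(-2))*(-1/428) = 32/27 + (-9 - 1*(-½))*(-1/428) = 32/27 + (-9 + ½)*(-1/428) = 32/27 - 17/2*(-1/428) = 32/27 + 17/856 = 27851/23112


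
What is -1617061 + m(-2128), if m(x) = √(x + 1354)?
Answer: -1617061 + 3*I*√86 ≈ -1.6171e+6 + 27.821*I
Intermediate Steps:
m(x) = √(1354 + x)
-1617061 + m(-2128) = -1617061 + √(1354 - 2128) = -1617061 + √(-774) = -1617061 + 3*I*√86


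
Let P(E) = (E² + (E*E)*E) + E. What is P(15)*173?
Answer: 625395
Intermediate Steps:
P(E) = E + E² + E³ (P(E) = (E² + E²*E) + E = (E² + E³) + E = E + E² + E³)
P(15)*173 = (15*(1 + 15 + 15²))*173 = (15*(1 + 15 + 225))*173 = (15*241)*173 = 3615*173 = 625395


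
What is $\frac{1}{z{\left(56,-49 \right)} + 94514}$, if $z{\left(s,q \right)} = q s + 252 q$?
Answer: $\frac{1}{79422} \approx 1.2591 \cdot 10^{-5}$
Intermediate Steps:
$z{\left(s,q \right)} = 252 q + q s$
$\frac{1}{z{\left(56,-49 \right)} + 94514} = \frac{1}{- 49 \left(252 + 56\right) + 94514} = \frac{1}{\left(-49\right) 308 + 94514} = \frac{1}{-15092 + 94514} = \frac{1}{79422}$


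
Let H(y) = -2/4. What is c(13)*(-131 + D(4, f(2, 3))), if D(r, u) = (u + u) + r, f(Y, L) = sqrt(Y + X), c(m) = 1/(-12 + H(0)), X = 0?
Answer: 254/25 - 4*sqrt(2)/25 ≈ 9.9337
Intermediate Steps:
H(y) = -1/2 (H(y) = -2*1/4 = -1/2)
c(m) = -2/25 (c(m) = 1/(-12 - 1/2) = 1/(-25/2) = -2/25)
f(Y, L) = sqrt(Y) (f(Y, L) = sqrt(Y + 0) = sqrt(Y))
D(r, u) = r + 2*u (D(r, u) = 2*u + r = r + 2*u)
c(13)*(-131 + D(4, f(2, 3))) = -2*(-131 + (4 + 2*sqrt(2)))/25 = -2*(-127 + 2*sqrt(2))/25 = 254/25 - 4*sqrt(2)/25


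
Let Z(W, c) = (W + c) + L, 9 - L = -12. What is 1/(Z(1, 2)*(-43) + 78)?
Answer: -1/954 ≈ -0.0010482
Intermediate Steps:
L = 21 (L = 9 - 1*(-12) = 9 + 12 = 21)
Z(W, c) = 21 + W + c (Z(W, c) = (W + c) + 21 = 21 + W + c)
1/(Z(1, 2)*(-43) + 78) = 1/((21 + 1 + 2)*(-43) + 78) = 1/(24*(-43) + 78) = 1/(-1032 + 78) = 1/(-954) = -1/954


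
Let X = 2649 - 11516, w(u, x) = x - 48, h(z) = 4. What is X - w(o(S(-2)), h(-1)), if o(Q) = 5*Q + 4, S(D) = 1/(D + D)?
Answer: -8823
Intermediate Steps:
S(D) = 1/(2*D)
o(Q) = 4 + 5*Q
w(u, x) = -48 + x
X = -8867
X - w(o(S(-2)), h(-1)) = -8867 - (-48 + 4) = -8867 - 1*(-44) = -8867 + 44 = -8823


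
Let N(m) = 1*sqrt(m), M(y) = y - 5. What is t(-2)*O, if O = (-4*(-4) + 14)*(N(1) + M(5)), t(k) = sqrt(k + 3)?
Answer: 30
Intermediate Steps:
t(k) = sqrt(3 + k)
M(y) = -5 + y
N(m) = sqrt(m)
O = 30 (O = (-4*(-4) + 14)*(sqrt(1) + (-5 + 5)) = (16 + 14)*(1 + 0) = 30*1 = 30)
t(-2)*O = sqrt(3 - 2)*30 = sqrt(1)*30 = 1*30 = 30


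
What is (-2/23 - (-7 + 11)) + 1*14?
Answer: 228/23 ≈ 9.9130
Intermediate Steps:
(-2/23 - (-7 + 11)) + 1*14 = (-2*1/23 - 1*4) + 14 = (-2/23 - 4) + 14 = -94/23 + 14 = 228/23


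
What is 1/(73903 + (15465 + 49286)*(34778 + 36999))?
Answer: 1/4647706430 ≈ 2.1516e-10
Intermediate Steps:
1/(73903 + (15465 + 49286)*(34778 + 36999)) = 1/(73903 + 64751*71777) = 1/(73903 + 4647632527) = 1/4647706430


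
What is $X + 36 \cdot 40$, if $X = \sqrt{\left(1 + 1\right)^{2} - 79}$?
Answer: $1440 + 5 i \sqrt{3} \approx 1440.0 + 8.6602 i$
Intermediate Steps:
$X = 5 i \sqrt{3}$ ($X = \sqrt{2^{2} - 79} = \sqrt{4 - 79} = \sqrt{-75} = 5 i \sqrt{3} \approx 8.6602 i$)
$X + 36 \cdot 40 = 5 i \sqrt{3} + 36 \cdot 40 = 5 i \sqrt{3} + 1440 = 1440 + 5 i \sqrt{3}$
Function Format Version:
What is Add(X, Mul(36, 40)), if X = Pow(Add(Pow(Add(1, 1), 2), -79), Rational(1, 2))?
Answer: Add(1440, Mul(5, I, Pow(3, Rational(1, 2)))) ≈ Add(1440.0, Mul(8.6602, I))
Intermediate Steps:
X = Mul(5, I, Pow(3, Rational(1, 2))) (X = Pow(Add(Pow(2, 2), -79), Rational(1, 2)) = Pow(Add(4, -79), Rational(1, 2)) = Pow(-75, Rational(1, 2)) = Mul(5, I, Pow(3, Rational(1, 2))) ≈ Mul(8.6602, I))
Add(X, Mul(36, 40)) = Add(Mul(5, I, Pow(3, Rational(1, 2))), Mul(36, 40)) = Add(Mul(5, I, Pow(3, Rational(1, 2))), 1440) = Add(1440, Mul(5, I, Pow(3, Rational(1, 2))))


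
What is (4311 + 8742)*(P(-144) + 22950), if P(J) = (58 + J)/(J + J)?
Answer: 14379371893/48 ≈ 2.9957e+8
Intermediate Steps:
P(J) = (58 + J)/(2*J) (P(J) = (58 + J)/((2*J)) = (58 + J)*(1/(2*J)) = (58 + J)/(2*J))
(4311 + 8742)*(P(-144) + 22950) = (4311 + 8742)*((1/2)*(58 - 144)/(-144) + 22950) = 13053*((1/2)*(-1/144)*(-86) + 22950) = 13053*(43/144 + 22950) = 13053*(3304843/144) = 14379371893/48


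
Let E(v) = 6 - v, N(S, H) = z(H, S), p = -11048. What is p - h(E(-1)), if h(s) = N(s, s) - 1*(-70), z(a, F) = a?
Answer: -11125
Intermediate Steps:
N(S, H) = H
h(s) = 70 + s (h(s) = s - 1*(-70) = s + 70 = 70 + s)
p - h(E(-1)) = -11048 - (70 + (6 - 1*(-1))) = -11048 - (70 + (6 + 1)) = -11048 - (70 + 7) = -11048 - 1*77 = -11048 - 77 = -11125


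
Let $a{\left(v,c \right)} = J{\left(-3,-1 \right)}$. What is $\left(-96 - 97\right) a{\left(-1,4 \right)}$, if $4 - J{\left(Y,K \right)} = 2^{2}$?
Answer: $0$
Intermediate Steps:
$J{\left(Y,K \right)} = 0$ ($J{\left(Y,K \right)} = 4 - 2^{2} = 4 - 4 = 0$)
$a{\left(v,c \right)} = 0$
$\left(-96 - 97\right) a{\left(-1,4 \right)} = \left(-96 - 97\right) 0 = \left(-193\right) 0 = 0$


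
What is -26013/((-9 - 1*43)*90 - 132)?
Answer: 8671/1604 ≈ 5.4059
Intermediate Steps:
-26013/((-9 - 1*43)*90 - 132) = -26013/((-9 - 43)*90 - 132) = -26013/(-52*90 - 132) = -26013/(-4680 - 132) = -26013/(-4812) = -26013*(-1/4812) = 8671/1604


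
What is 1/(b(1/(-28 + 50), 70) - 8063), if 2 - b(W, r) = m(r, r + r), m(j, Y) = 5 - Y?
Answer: -1/7926 ≈ -0.00012617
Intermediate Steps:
b(W, r) = -3 + 2*r (b(W, r) = 2 - (5 - (r + r)) = 2 - (5 - 2*r) = 2 + (-5 + 2*r) = -3 + 2*r)
1/(b(1/(-28 + 50), 70) - 8063) = 1/((-3 + 2*70) - 8063) = 1/((-3 + 140) - 8063) = 1/(137 - 8063) = 1/(-7926) = -1/7926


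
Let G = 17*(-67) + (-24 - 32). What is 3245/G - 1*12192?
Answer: -2914537/239 ≈ -12195.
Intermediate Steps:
G = -1195 (G = -1139 - 56 = -1195)
3245/G - 1*12192 = 3245/(-1195) - 1*12192 = 3245*(-1/1195) - 12192 = -649/239 - 12192 = -2914537/239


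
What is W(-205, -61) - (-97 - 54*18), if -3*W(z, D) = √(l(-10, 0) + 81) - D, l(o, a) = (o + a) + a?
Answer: 3146/3 - √71/3 ≈ 1045.9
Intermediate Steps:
l(o, a) = o + 2*a (l(o, a) = (a + o) + a = o + 2*a)
W(z, D) = -√71/3 + D/3 (W(z, D) = -(√((-10 + 2*0) + 81) - D)/3 = -(√((-10 + 0) + 81) - D)/3 = -(√(-10 + 81) - D)/3 = -(√71 - D)/3 = -√71/3 + D/3)
W(-205, -61) - (-97 - 54*18) = (-√71/3 + (⅓)*(-61)) - (-97 - 54*18) = (-√71/3 - 61/3) - (-97 - 972) = (-61/3 - √71/3) - 1*(-1069) = (-61/3 - √71/3) + 1069 = 3146/3 - √71/3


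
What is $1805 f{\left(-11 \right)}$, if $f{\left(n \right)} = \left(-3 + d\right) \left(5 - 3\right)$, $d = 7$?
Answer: $14440$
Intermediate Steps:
$f{\left(n \right)} = 8$ ($f{\left(n \right)} = \left(-3 + 7\right) \left(5 - 3\right) = 4 \cdot 2 = 8$)
$1805 f{\left(-11 \right)} = 1805 \cdot 8 = 14440$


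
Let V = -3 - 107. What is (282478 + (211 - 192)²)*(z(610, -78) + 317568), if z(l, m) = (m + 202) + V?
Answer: 89824575298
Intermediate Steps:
V = -110
z(l, m) = 92 + m (z(l, m) = (m + 202) - 110 = (202 + m) - 110 = 92 + m)
(282478 + (211 - 192)²)*(z(610, -78) + 317568) = (282478 + (211 - 192)²)*((92 - 78) + 317568) = (282478 + 19²)*(14 + 317568) = (282478 + 361)*317582 = 282839*317582 = 89824575298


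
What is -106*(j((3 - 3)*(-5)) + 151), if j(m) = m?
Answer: -16006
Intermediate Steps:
-106*(j((3 - 3)*(-5)) + 151) = -106*((3 - 3)*(-5) + 151) = -106*(0*(-5) + 151) = -106*(0 + 151) = -106*151 = -16006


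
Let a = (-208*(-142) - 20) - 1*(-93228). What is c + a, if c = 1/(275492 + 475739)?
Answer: 92209097865/751231 ≈ 1.2274e+5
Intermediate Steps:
a = 122744 (a = (29536 - 20) + 93228 = 29516 + 93228 = 122744)
c = 1/751231 ≈ 1.3311e-6
c + a = 1/751231 + 122744 = 92209097865/751231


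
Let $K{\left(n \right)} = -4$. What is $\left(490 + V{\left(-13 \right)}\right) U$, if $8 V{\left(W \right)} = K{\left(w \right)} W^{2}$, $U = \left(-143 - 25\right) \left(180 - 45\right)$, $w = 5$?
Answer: $-9196740$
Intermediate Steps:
$U = -22680$ ($U = \left(-168\right) 135 = -22680$)
$V{\left(W \right)} = - \frac{W^{2}}{2}$ ($V{\left(W \right)} = \frac{\left(-4\right) W^{2}}{8} = - \frac{W^{2}}{2}$)
$\left(490 + V{\left(-13 \right)}\right) U = \left(490 - \frac{\left(-13\right)^{2}}{2}\right) \left(-22680\right) = \left(490 - \frac{169}{2}\right) \left(-22680\right) = \frac{811}{2} \left(-22680\right) = -9196740$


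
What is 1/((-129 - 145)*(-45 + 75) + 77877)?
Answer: 1/69657 ≈ 1.4356e-5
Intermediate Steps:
1/((-129 - 145)*(-45 + 75) + 77877) = 1/(-274*30 + 77877) = 1/(-8220 + 77877) = 1/69657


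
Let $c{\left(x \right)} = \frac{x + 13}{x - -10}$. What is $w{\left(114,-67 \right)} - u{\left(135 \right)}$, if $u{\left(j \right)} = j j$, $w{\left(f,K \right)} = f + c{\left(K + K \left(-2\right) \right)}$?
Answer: $- \frac{1394467}{77} \approx -18110.0$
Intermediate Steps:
$c{\left(x \right)} = \frac{13 + x}{10 + x}$ ($c{\left(x \right)} = \frac{13 + x}{x + 10} = \frac{13 + x}{10 + x}$)
$w{\left(f,K \right)} = f + \frac{13 - K}{10 - K}$ ($w{\left(f,K \right)} = f + \frac{13 + \left(K + K \left(-2\right)\right)}{10 + \left(K + K \left(-2\right)\right)} = f + \frac{13 + \left(K - 2 K\right)}{10 + \left(K - 2 K\right)} = f + \frac{13 - K}{10 - K}$)
$u{\left(j \right)} = j^{2}$
$w{\left(114,-67 \right)} - u{\left(135 \right)} = \frac{-13 - 67 + 114 \left(-10 - 67\right)}{-10 - 67} - 135^{2} = \frac{-13 - 67 + 114 \left(-77\right)}{-77} - 18225 = - \frac{-13 - 67 - 8778}{77} - 18225 = \left(- \frac{1}{77}\right) \left(-8858\right) - 18225 = \frac{8858}{77} - 18225 = - \frac{1394467}{77}$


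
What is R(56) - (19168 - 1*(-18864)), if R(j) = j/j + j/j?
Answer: -38030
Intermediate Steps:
R(j) = 2 (R(j) = 1 + 1 = 2)
R(56) - (19168 - 1*(-18864)) = 2 - (19168 - 1*(-18864)) = 2 - (19168 + 18864) = 2 - 1*38032 = 2 - 38032 = -38030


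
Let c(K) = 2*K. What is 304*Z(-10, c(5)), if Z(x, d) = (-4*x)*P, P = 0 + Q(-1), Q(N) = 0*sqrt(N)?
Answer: 0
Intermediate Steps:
Q(N) = 0
P = 0 (P = 0 + 0 = 0)
Z(x, d) = 0 (Z(x, d) = -4*x*0 = 0)
304*Z(-10, c(5)) = 304*0 = 0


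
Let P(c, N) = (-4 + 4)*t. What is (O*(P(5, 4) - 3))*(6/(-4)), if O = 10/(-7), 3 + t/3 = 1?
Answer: -45/7 ≈ -6.4286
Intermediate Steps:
t = -6 (t = -9 + 3*1 = -9 + 3 = -6)
O = -10/7 (O = 10*(-⅐) = -10/7 ≈ -1.4286)
P(c, N) = 0 (P(c, N) = (-4 + 4)*(-6) = 0*(-6) = 0)
(O*(P(5, 4) - 3))*(6/(-4)) = (-10*(0 - 3)/7)*(6/(-4)) = (-10/7*(-3))*(6*(-¼)) = (30/7)*(-3/2) = -45/7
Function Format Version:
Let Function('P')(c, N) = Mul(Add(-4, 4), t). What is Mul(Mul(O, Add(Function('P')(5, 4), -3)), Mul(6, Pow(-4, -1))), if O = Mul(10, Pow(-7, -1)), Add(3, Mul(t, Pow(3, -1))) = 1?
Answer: Rational(-45, 7) ≈ -6.4286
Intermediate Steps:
t = -6 (t = Add(-9, Mul(3, 1)) = Add(-9, 3) = -6)
O = Rational(-10, 7) (O = Mul(10, Rational(-1, 7)) = Rational(-10, 7) ≈ -1.4286)
Function('P')(c, N) = 0 (Function('P')(c, N) = Mul(Add(-4, 4), -6) = Mul(0, -6) = 0)
Mul(Mul(O, Add(Function('P')(5, 4), -3)), Mul(6, Pow(-4, -1))) = Mul(Mul(Rational(-10, 7), Add(0, -3)), Mul(6, Pow(-4, -1))) = Mul(Mul(Rational(-10, 7), -3), Mul(6, Rational(-1, 4))) = Mul(Rational(30, 7), Rational(-3, 2)) = Rational(-45, 7)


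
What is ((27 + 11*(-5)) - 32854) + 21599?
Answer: -11283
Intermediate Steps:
((27 + 11*(-5)) - 32854) + 21599 = ((27 - 55) - 32854) + 21599 = (-28 - 32854) + 21599 = -32882 + 21599 = -11283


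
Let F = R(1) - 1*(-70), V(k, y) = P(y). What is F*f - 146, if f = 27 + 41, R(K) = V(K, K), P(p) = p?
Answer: 4682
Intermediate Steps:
V(k, y) = y
R(K) = K
F = 71 (F = 1 - 1*(-70) = 1 + 70 = 71)
f = 68
F*f - 146 = 71*68 - 146 = 4828 - 146 = 4682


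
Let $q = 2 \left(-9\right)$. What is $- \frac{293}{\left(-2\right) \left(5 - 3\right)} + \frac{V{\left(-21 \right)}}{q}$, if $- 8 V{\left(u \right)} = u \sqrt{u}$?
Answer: $\frac{293}{4} - \frac{7 i \sqrt{21}}{48} \approx 73.25 - 0.66829 i$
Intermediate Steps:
$V{\left(u \right)} = - \frac{u^{\frac{3}{2}}}{8}$ ($V{\left(u \right)} = - \frac{u \sqrt{u}}{8} = - \frac{u^{\frac{3}{2}}}{8}$)
$q = -18$
$- \frac{293}{\left(-2\right) \left(5 - 3\right)} + \frac{V{\left(-21 \right)}}{q} = - \frac{293}{\left(-2\right) \left(5 - 3\right)} + \frac{\left(- \frac{1}{8}\right) \left(-21\right)^{\frac{3}{2}}}{-18} = - \frac{293}{\left(-2\right) 2} + - \frac{\left(-21\right) i \sqrt{21}}{8} \left(- \frac{1}{18}\right) = - \frac{293}{-4} + \frac{21 i \sqrt{21}}{8} \left(- \frac{1}{18}\right) = \left(-293\right) \left(- \frac{1}{4}\right) - \frac{7 i \sqrt{21}}{48} = \frac{293}{4} - \frac{7 i \sqrt{21}}{48}$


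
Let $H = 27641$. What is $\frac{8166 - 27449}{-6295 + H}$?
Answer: $- \frac{19283}{21346} \approx -0.90335$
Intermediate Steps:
$\frac{8166 - 27449}{-6295 + H} = \frac{8166 - 27449}{-6295 + 27641} = - \frac{19283}{21346}$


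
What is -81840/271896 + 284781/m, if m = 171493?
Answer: 377356117/277549171 ≈ 1.3596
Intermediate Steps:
-81840/271896 + 284781/m = -81840/271896 + 284781/171493 = -81840*1/271896 + 284781*(1/171493) = -3410/11329 + 40683/24499 = 377356117/277549171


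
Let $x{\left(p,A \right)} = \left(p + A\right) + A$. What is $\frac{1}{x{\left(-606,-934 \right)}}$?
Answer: $- \frac{1}{2474} \approx -0.0004042$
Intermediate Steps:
$x{\left(p,A \right)} = p + 2 A$ ($x{\left(p,A \right)} = \left(A + p\right) + A = p + 2 A$)
$\frac{1}{x{\left(-606,-934 \right)}} = \frac{1}{-606 + 2 \left(-934\right)} = \frac{1}{-606 - 1868} = \frac{1}{-2474} = - \frac{1}{2474}$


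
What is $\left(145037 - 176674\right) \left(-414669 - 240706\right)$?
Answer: $20734098875$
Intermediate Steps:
$\left(145037 - 176674\right) \left(-414669 - 240706\right) = \left(-31637\right) \left(-655375\right) = 20734098875$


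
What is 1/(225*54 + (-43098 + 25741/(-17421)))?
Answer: -17421/539170849 ≈ -3.2311e-5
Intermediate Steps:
1/(225*54 + (-43098 + 25741/(-17421))) = 1/(12150 + (-43098 + 25741*(-1/17421))) = 1/(12150 + (-43098 - 25741/17421)) = 1/(12150 - 750835999/17421) = 1/(-539170849/17421) = -17421/539170849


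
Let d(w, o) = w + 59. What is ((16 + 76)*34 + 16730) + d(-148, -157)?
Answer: 19769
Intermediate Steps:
d(w, o) = 59 + w
((16 + 76)*34 + 16730) + d(-148, -157) = ((16 + 76)*34 + 16730) + (59 - 148) = (92*34 + 16730) - 89 = (3128 + 16730) - 89 = 19858 - 89 = 19769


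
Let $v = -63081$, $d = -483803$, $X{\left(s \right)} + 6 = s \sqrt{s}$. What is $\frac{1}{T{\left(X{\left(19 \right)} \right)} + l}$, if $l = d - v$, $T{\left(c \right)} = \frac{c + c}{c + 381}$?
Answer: $- \frac{9379719545}{3946255643859174} - \frac{2413 \sqrt{19}}{3946255643859174} \approx -2.3769 \cdot 10^{-6}$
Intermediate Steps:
$X{\left(s \right)} = -6 + s^{\frac{3}{2}}$ ($X{\left(s \right)} = -6 + s \sqrt{s} = -6 + s^{\frac{3}{2}}$)
$T{\left(c \right)} = \frac{2 c}{381 + c}$
$l = -420722$ ($l = -483803 - -63081 = -483803 + 63081 = -420722$)
$\frac{1}{T{\left(X{\left(19 \right)} \right)} + l} = \frac{1}{\frac{2 \left(-6 + 19^{\frac{3}{2}}\right)}{381 - \left(6 - 19^{\frac{3}{2}}\right)} - 420722} = \frac{1}{\frac{2 \left(-6 + 19 \sqrt{19}\right)}{381 - \left(6 - 19 \sqrt{19}\right)} - 420722} = \frac{1}{\frac{2 \left(-6 + 19 \sqrt{19}\right)}{375 + 19 \sqrt{19}} - 420722} = \frac{1}{-420722 + \frac{2 \left(-6 + 19 \sqrt{19}\right)}{375 + 19 \sqrt{19}}}$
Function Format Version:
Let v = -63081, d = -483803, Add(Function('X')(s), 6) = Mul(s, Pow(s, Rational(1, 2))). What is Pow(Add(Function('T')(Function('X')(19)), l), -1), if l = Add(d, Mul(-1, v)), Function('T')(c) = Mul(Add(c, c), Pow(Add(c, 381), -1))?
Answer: Add(Rational(-9379719545, 3946255643859174), Mul(Rational(-2413, 3946255643859174), Pow(19, Rational(1, 2)))) ≈ -2.3769e-6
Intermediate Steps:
Function('X')(s) = Add(-6, Pow(s, Rational(3, 2))) (Function('X')(s) = Add(-6, Mul(s, Pow(s, Rational(1, 2)))) = Add(-6, Pow(s, Rational(3, 2))))
Function('T')(c) = Mul(2, c, Pow(Add(381, c), -1)) (Function('T')(c) = Mul(Mul(2, c), Pow(Add(381, c), -1)) = Mul(2, c, Pow(Add(381, c), -1)))
l = -420722 (l = Add(-483803, Mul(-1, -63081)) = Add(-483803, 63081) = -420722)
Pow(Add(Function('T')(Function('X')(19)), l), -1) = Pow(Add(Mul(2, Add(-6, Pow(19, Rational(3, 2))), Pow(Add(381, Add(-6, Pow(19, Rational(3, 2)))), -1)), -420722), -1) = Pow(Add(Mul(2, Add(-6, Mul(19, Pow(19, Rational(1, 2)))), Pow(Add(381, Add(-6, Mul(19, Pow(19, Rational(1, 2))))), -1)), -420722), -1) = Pow(Add(Mul(2, Add(-6, Mul(19, Pow(19, Rational(1, 2)))), Pow(Add(375, Mul(19, Pow(19, Rational(1, 2)))), -1)), -420722), -1) = Pow(Add(Mul(2, Pow(Add(375, Mul(19, Pow(19, Rational(1, 2)))), -1), Add(-6, Mul(19, Pow(19, Rational(1, 2))))), -420722), -1) = Pow(Add(-420722, Mul(2, Pow(Add(375, Mul(19, Pow(19, Rational(1, 2)))), -1), Add(-6, Mul(19, Pow(19, Rational(1, 2)))))), -1)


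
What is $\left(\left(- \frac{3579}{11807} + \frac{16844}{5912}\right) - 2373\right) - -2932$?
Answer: $\frac{9799396529}{17450746} \approx 561.55$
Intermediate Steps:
$\left(\left(- \frac{3579}{11807} + \frac{16844}{5912}\right) - 2373\right) - -2932 = \left(\left(\left(-3579\right) \frac{1}{11807} + 16844 \cdot \frac{1}{5912}\right) - 2373\right) + \left(-4878 + 7810\right) = \left(\left(- \frac{3579}{11807} + \frac{4211}{1478}\right) - 2373\right) + 2932 = \left(\frac{44429515}{17450746} - 2373\right) + 2932 = - \frac{41366190743}{17450746} + 2932 = \frac{9799396529}{17450746}$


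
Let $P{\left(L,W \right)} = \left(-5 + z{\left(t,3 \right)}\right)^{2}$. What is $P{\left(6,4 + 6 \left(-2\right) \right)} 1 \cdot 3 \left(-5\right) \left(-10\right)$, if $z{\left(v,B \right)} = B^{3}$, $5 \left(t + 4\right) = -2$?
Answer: $72600$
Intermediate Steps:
$t = - \frac{22}{5}$ ($t = -4 + \frac{1}{5} \left(-2\right) = -4 - \frac{2}{5} = - \frac{22}{5} \approx -4.4$)
$P{\left(L,W \right)} = 484$ ($P{\left(L,W \right)} = \left(-5 + 3^{3}\right)^{2} = \left(-5 + 27\right)^{2} = 22^{2} = 484$)
$P{\left(6,4 + 6 \left(-2\right) \right)} 1 \cdot 3 \left(-5\right) \left(-10\right) = 484 \cdot 1 \cdot 3 \left(-5\right) \left(-10\right) = 484 \cdot 3 \left(-5\right) \left(-10\right) = 484 \left(-15\right) \left(-10\right) = \left(-7260\right) \left(-10\right) = 72600$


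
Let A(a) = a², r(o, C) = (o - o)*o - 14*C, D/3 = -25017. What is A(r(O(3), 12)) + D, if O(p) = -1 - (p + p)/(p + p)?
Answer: -46827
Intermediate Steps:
D = -75051 (D = 3*(-25017) = -75051)
O(p) = -2 (O(p) = -1 - 2*p/(2*p) = -1 - 2*p*1/(2*p) = -1 - 1*1 = -1 - 1 = -2)
r(o, C) = -14*C (r(o, C) = 0*o - 14*C = 0 - 14*C = -14*C)
A(r(O(3), 12)) + D = (-14*12)² - 75051 = (-168)² - 75051 = 28224 - 75051 = -46827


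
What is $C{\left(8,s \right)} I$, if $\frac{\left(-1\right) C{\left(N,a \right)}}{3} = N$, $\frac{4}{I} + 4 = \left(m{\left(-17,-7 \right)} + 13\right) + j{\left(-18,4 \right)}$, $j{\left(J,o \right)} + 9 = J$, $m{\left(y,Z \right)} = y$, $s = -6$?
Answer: $\frac{96}{35} \approx 2.7429$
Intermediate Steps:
$j{\left(J,o \right)} = -9 + J$
$I = - \frac{4}{35}$ ($I = \frac{4}{-4 + \left(\left(-17 + 13\right) - 27\right)} = \frac{4}{-4 - 31} = \frac{4}{-35} = 4 \left(- \frac{1}{35}\right) = - \frac{4}{35} \approx -0.11429$)
$C{\left(N,a \right)} = - 3 N$
$C{\left(8,s \right)} I = \left(-3\right) 8 \left(- \frac{4}{35}\right) = \left(-24\right) \left(- \frac{4}{35}\right) = \frac{96}{35}$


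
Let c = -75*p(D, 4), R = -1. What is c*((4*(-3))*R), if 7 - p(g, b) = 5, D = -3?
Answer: -1800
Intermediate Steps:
p(g, b) = 2 (p(g, b) = 7 - 1*5 = 7 - 5 = 2)
c = -150 (c = -75*2 = -150)
c*((4*(-3))*R) = -150*4*(-3)*(-1) = -(-1800)*(-1) = -150*12 = -1800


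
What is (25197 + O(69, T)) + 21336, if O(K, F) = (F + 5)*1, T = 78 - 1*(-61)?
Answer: 46677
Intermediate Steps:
T = 139 (T = 78 + 61 = 139)
O(K, F) = 5 + F (O(K, F) = (5 + F)*1 = 5 + F)
(25197 + O(69, T)) + 21336 = (25197 + (5 + 139)) + 21336 = (25197 + 144) + 21336 = 25341 + 21336 = 46677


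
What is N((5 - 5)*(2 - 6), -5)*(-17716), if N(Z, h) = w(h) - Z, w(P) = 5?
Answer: -88580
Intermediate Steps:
N(Z, h) = 5 - Z
N((5 - 5)*(2 - 6), -5)*(-17716) = (5 - (5 - 5)*(2 - 6))*(-17716) = (5 - 0*(-4))*(-17716) = (5 - 1*0)*(-17716) = (5 + 0)*(-17716) = 5*(-17716) = -88580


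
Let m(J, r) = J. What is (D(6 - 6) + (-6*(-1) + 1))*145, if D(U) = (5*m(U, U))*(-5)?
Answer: 1015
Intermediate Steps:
D(U) = -25*U (D(U) = (5*U)*(-5) = -25*U)
(D(6 - 6) + (-6*(-1) + 1))*145 = (-25*(6 - 6) + (-6*(-1) + 1))*145 = (-25*0 + (6 + 1))*145 = (0 + 7)*145 = 7*145 = 1015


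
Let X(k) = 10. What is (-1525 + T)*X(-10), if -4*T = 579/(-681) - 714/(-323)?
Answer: -131575835/8626 ≈ -15253.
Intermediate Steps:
T = -5867/17252 (T = -(579/(-681) - 714/(-323))/4 = -(579*(-1/681) - 714*(-1/323))/4 = -(-193/227 + 42/19)/4 = -1/4*5867/4313 = -5867/17252 ≈ -0.34008)
(-1525 + T)*X(-10) = (-1525 - 5867/17252)*10 = -26315167/17252*10 = -131575835/8626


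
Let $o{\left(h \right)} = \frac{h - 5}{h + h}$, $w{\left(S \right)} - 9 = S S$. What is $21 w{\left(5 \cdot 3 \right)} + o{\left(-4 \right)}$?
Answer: $\frac{39321}{8} \approx 4915.1$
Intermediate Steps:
$w{\left(S \right)} = 9 + S^{2}$ ($w{\left(S \right)} = 9 + S S = 9 + S^{2}$)
$o{\left(h \right)} = \frac{-5 + h}{2 h}$
$21 w{\left(5 \cdot 3 \right)} + o{\left(-4 \right)} = 21 \left(9 + \left(5 \cdot 3\right)^{2}\right) + \frac{-5 - 4}{2 \left(-4\right)} = 21 \left(9 + 15^{2}\right) + \frac{1}{2} \left(- \frac{1}{4}\right) \left(-9\right) = 21 \left(9 + 225\right) + \frac{9}{8} = 21 \cdot 234 + \frac{9}{8} = 4914 + \frac{9}{8} = \frac{39321}{8}$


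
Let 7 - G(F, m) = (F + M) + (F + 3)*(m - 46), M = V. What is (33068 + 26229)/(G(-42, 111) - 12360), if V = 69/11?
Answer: -652267/107605 ≈ -6.0617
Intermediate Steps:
V = 69/11 (V = 69*(1/11) = 69/11 ≈ 6.2727)
M = 69/11 ≈ 6.2727
G(F, m) = 8/11 - F - (-46 + m)*(3 + F) (G(F, m) = 7 - ((F + 69/11) + (F + 3)*(m - 46)) = 7 - ((69/11 + F) + (3 + F)*(-46 + m)) = 7 - ((69/11 + F) + (-46 + m)*(3 + F)) = 7 - (69/11 + F + (-46 + m)*(3 + F)) = 7 + (-69/11 - F - (-46 + m)*(3 + F)) = 8/11 - F - (-46 + m)*(3 + F))
(33068 + 26229)/(G(-42, 111) - 12360) = (33068 + 26229)/((1526/11 - 3*111 + 45*(-42) - 1*(-42)*111) - 12360) = 59297/((1526/11 - 333 - 1890 + 4662) - 12360) = 59297/(28355/11 - 12360) = 59297/(-107605/11) = 59297*(-11/107605) = -652267/107605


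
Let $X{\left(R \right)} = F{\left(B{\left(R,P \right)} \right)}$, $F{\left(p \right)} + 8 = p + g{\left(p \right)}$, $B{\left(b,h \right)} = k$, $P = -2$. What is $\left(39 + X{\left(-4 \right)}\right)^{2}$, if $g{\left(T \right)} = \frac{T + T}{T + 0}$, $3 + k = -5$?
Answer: $625$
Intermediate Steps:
$k = -8$ ($k = -3 - 5 = -8$)
$B{\left(b,h \right)} = -8$
$g{\left(T \right)} = 2$ ($g{\left(T \right)} = \frac{2 T}{T} = 2$)
$F{\left(p \right)} = -6 + p$ ($F{\left(p \right)} = -8 + \left(p + 2\right) = -8 + \left(2 + p\right) = -6 + p$)
$X{\left(R \right)} = -14$ ($X{\left(R \right)} = -6 - 8 = -14$)
$\left(39 + X{\left(-4 \right)}\right)^{2} = \left(39 - 14\right)^{2} = 25^{2} = 625$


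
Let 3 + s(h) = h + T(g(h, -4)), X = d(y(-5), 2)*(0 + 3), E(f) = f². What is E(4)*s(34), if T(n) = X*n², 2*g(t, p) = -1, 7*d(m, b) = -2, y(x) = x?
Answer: 3448/7 ≈ 492.57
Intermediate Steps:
d(m, b) = -2/7 (d(m, b) = (⅐)*(-2) = -2/7)
g(t, p) = -½ (g(t, p) = (½)*(-1) = -½)
X = -6/7 (X = -2*(0 + 3)/7 = -2/7*3 = -6/7 ≈ -0.85714)
T(n) = -6*n²/7
s(h) = -45/14 + h (s(h) = -3 + (h - 6*(-½)²/7) = -3 + (h - 6/7*¼) = -3 + (h - 3/14) = -3 + (-3/14 + h) = -45/14 + h)
E(4)*s(34) = 4²*(-45/14 + 34) = 16*(431/14) = 3448/7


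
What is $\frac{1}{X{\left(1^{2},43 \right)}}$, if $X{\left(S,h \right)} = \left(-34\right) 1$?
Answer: $- \frac{1}{34} \approx -0.029412$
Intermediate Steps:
$X{\left(S,h \right)} = -34$
$\frac{1}{X{\left(1^{2},43 \right)}} = \frac{1}{-34} = - \frac{1}{34}$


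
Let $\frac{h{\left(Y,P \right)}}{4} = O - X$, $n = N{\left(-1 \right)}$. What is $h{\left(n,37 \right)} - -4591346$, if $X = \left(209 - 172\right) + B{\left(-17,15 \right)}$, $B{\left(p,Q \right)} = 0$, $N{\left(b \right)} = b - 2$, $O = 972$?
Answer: $4595086$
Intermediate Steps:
$N{\left(b \right)} = -2 + b$ ($N{\left(b \right)} = b - 2 = -2 + b$)
$n = -3$ ($n = -2 - 1 = -3$)
$X = 37$ ($X = \left(209 - 172\right) + 0 = 37 + 0 = 37$)
$h{\left(Y,P \right)} = 3740$ ($h{\left(Y,P \right)} = 4 \left(972 - 37\right) = 4 \cdot 935 = 3740$)
$h{\left(n,37 \right)} - -4591346 = 3740 - -4591346 = 3740 + 4591346 = 4595086$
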